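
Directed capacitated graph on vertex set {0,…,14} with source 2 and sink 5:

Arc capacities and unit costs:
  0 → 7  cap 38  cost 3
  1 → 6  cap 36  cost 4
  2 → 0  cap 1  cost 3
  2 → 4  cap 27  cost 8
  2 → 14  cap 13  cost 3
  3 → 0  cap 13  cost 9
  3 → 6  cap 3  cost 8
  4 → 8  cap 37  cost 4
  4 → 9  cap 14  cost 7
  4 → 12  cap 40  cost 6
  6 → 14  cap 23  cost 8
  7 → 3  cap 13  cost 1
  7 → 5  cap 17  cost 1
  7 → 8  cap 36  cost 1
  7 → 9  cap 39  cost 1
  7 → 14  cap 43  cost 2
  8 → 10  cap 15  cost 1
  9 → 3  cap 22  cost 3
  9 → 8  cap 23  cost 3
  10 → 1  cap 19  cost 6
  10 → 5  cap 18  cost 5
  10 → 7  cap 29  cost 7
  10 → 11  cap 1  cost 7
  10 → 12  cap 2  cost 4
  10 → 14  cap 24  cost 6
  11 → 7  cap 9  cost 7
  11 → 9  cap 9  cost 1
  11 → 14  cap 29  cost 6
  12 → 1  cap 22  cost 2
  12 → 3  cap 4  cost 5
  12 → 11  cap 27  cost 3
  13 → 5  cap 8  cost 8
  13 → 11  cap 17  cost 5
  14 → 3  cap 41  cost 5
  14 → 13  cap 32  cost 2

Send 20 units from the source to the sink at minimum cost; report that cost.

Minimum cost for 20 units: 309

shortest-cost path #1: 2→0→7→5 push 1 @ unit cost 7 (adds 7)
shortest-cost path #2: 2→14→13→5 push 8 @ unit cost 13 (adds 104)
shortest-cost path #3: 2→4→8→10→5 push 11 @ unit cost 18 (adds 198)
total cost = 309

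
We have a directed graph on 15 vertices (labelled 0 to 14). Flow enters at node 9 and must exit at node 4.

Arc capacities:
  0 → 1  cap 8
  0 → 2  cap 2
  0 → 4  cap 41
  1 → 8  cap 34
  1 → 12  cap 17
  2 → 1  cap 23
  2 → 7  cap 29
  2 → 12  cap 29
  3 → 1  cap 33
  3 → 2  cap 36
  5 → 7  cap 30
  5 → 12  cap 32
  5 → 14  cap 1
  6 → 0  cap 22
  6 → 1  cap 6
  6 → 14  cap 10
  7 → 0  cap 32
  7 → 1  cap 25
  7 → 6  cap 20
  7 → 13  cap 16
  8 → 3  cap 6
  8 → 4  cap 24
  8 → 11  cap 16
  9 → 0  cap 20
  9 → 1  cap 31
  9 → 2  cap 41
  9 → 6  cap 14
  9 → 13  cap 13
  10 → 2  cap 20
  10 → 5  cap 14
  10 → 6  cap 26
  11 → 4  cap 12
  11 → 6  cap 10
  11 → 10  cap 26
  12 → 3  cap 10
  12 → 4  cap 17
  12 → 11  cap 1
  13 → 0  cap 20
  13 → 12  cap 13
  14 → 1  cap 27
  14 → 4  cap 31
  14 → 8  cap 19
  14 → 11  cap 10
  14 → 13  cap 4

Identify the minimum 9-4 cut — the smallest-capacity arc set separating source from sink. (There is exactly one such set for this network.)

augment #1: 9→0→4 push 20
augment #2: 9→1→8→4 push 24
augment #3: 9→1→12→4 push 7
augment #4: 9→2→12→4 push 10
augment #5: 9→6→0→4 push 14
augment #6: 9→13→0→4 push 7
augment #7: 9→2→12→11→4 push 1
augment #8: 9→2→1→8→11→4 push 10
augment #9: 9→2→7→6→14→4 push 10
max flow = 103; residual-reachable set from 9 gives S-side
cut edges (S→T): {(0,4), (1,8), (6,14), (12,4), (12,11)} total cap 103

Min-cut arcs: {(0,4), (1,8), (6,14), (12,4), (12,11)} (total capacity 103)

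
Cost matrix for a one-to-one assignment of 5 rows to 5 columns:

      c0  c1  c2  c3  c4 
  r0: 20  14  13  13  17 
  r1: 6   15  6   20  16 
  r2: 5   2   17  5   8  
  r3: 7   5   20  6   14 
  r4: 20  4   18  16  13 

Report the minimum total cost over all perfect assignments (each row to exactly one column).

Minimum assignment cost: 37

optimal assignment: row0→col2 (cost 13), row1→col0 (cost 6), row2→col4 (cost 8), row3→col3 (cost 6), row4→col1 (cost 4)
total = 13 + 6 + 8 + 6 + 4 = 37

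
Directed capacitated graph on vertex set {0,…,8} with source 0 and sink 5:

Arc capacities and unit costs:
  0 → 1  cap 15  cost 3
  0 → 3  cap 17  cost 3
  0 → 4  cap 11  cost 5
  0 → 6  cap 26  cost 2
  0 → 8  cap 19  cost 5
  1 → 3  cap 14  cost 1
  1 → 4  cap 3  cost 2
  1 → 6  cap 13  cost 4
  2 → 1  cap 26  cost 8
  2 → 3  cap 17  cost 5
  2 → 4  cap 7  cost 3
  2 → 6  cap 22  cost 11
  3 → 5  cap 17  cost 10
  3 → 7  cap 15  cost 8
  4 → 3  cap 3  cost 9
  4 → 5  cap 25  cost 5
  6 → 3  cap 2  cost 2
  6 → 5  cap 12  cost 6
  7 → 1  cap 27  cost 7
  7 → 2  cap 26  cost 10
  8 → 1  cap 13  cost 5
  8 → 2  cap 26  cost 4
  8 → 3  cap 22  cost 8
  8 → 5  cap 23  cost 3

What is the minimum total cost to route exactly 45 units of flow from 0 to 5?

shortest-cost path #1: 0→6→5 push 12 @ unit cost 8 (adds 96)
shortest-cost path #2: 0→8→5 push 19 @ unit cost 8 (adds 152)
shortest-cost path #3: 0→4→5 push 11 @ unit cost 10 (adds 110)
shortest-cost path #4: 0→1→4→5 push 3 @ unit cost 10 (adds 30)
total cost = 388

Minimum cost for 45 units: 388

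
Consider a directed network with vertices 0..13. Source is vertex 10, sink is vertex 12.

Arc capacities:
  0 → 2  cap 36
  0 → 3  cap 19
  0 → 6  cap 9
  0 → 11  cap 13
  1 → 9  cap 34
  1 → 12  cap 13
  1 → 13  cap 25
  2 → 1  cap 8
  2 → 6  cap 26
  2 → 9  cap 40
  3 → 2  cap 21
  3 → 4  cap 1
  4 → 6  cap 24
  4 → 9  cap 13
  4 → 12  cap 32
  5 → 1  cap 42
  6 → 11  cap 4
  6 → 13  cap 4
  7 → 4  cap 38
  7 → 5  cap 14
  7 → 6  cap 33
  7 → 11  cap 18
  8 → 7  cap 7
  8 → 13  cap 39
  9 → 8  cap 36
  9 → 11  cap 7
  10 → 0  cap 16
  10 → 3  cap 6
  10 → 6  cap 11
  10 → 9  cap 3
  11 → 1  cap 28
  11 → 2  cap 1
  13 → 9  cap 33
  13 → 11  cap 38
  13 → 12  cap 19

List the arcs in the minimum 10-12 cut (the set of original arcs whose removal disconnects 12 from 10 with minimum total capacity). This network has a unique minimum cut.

Min-cut arcs: {(6,11), (6,13), (10,0), (10,3), (10,9)} (total capacity 33)

augment #1: 10→3→4→12 push 1
augment #2: 10→6→13→12 push 4
augment #3: 10→0→2→1→12 push 8
augment #4: 10→0→11→1→12 push 5
augment #5: 10→9→8→13→12 push 3
augment #6: 10→0→11→1→13→12 push 3
augment #7: 10→6→11→1→13→12 push 4
augment #8: 10→3→2→9→8→13→12 push 5
max flow = 33; residual-reachable set from 10 gives S-side
cut edges (S→T): {(6,11), (6,13), (10,0), (10,3), (10,9)} total cap 33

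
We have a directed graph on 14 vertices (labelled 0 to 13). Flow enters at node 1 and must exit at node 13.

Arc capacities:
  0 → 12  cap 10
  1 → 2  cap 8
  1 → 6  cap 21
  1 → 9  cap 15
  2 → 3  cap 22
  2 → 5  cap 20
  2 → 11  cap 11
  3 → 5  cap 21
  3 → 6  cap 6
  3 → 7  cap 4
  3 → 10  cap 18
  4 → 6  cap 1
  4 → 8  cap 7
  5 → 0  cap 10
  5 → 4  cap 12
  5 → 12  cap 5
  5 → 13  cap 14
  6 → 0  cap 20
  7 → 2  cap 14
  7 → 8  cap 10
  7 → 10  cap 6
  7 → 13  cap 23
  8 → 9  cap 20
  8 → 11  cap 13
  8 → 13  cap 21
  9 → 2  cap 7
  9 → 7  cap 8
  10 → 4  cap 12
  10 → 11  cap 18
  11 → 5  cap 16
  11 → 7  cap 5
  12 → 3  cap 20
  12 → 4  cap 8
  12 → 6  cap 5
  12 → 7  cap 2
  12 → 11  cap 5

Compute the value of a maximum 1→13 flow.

Maximum flow value: 33

augment #1: 1→2→5→13 bottleneck 8, total now 8
augment #2: 1→9→7→13 bottleneck 8, total now 16
augment #3: 1→9→2→5→13 bottleneck 6, total now 22
augment #4: 1→6→0→12→7→13 bottleneck 2, total now 24
augment #5: 1→9→2→3→7→13 bottleneck 1, total now 25
augment #6: 1→6→0→12→3→7→13 bottleneck 3, total now 28
augment #7: 1→6→0→12→4→8→13 bottleneck 5, total now 33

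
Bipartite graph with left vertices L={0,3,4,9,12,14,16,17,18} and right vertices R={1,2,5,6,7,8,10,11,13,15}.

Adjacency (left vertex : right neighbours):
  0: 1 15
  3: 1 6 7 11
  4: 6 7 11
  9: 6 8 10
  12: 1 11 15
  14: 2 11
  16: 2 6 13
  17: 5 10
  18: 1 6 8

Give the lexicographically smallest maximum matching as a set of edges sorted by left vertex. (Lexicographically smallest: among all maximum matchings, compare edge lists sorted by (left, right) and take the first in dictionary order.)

|M| = 9 (so the lex-smallest maximum matching has 9 edges)
process left vertices in ascending order; for each, take the smallest-labelled available neighbour that still permits 9 edges overall, or leave it unmatched if none does
lex-smallest matching: {0-1, 3-6, 4-7, 9-10, 12-11, 14-2, 16-13, 17-5, 18-8}

Lex-smallest maximum matching: {(0,1), (3,6), (4,7), (9,10), (12,11), (14,2), (16,13), (17,5), (18,8)}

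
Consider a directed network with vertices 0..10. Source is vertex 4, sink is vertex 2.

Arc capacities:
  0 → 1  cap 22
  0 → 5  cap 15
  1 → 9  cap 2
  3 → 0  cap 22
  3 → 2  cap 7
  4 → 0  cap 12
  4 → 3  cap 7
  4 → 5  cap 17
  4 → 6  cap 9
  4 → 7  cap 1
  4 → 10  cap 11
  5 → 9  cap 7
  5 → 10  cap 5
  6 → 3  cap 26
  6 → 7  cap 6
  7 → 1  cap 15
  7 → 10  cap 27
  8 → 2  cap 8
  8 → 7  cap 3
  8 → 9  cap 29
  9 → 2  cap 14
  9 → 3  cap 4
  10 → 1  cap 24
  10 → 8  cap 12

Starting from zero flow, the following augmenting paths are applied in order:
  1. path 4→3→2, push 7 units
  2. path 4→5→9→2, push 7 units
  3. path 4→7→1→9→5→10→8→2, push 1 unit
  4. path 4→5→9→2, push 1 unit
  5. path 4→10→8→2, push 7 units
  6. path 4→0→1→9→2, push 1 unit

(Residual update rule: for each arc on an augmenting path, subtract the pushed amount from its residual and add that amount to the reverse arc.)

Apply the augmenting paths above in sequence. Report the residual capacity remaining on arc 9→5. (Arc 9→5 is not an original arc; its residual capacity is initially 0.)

after path 1 (4→3→2, push 7): res(9,5)=0
after path 2 (4→5→9→2, push 7): res(9,5)=7
after path 3 (4→7→1→9→5→10→8→2, push 1): res(9,5)=6
after path 4 (4→5→9→2, push 1): res(9,5)=7
after path 5 (4→10→8→2, push 7): res(9,5)=7
after path 6 (4→0→1→9→2, push 1): res(9,5)=7

Residual capacity of (9,5): 7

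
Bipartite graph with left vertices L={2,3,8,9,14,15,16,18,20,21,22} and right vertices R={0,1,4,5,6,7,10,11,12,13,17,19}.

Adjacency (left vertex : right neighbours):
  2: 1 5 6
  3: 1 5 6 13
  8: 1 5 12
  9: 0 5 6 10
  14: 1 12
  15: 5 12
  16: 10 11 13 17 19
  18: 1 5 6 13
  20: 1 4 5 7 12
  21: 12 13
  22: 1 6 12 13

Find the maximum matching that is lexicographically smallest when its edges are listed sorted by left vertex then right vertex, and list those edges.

|M| = 8 (so the lex-smallest maximum matching has 8 edges)
process left vertices in ascending order; for each, take the smallest-labelled available neighbour that still permits 8 edges overall, or leave it unmatched if none does
lex-smallest matching: {2-1, 3-5, 8-12, 9-0, 16-10, 18-6, 20-4, 21-13}

Lex-smallest maximum matching: {(2,1), (3,5), (8,12), (9,0), (16,10), (18,6), (20,4), (21,13)}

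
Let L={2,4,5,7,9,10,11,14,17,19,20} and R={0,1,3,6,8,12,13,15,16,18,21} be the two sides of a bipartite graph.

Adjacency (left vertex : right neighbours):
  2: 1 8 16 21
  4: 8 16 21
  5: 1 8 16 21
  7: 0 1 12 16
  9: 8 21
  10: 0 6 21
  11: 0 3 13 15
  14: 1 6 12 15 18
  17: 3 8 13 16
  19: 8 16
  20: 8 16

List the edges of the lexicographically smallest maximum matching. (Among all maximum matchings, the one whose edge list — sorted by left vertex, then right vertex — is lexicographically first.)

|M| = 9 (so the lex-smallest maximum matching has 9 edges)
process left vertices in ascending order; for each, take the smallest-labelled available neighbour that still permits 9 edges overall, or leave it unmatched if none does
lex-smallest matching: {2-1, 4-8, 5-16, 7-0, 9-21, 10-6, 11-3, 14-12, 17-13}

Lex-smallest maximum matching: {(2,1), (4,8), (5,16), (7,0), (9,21), (10,6), (11,3), (14,12), (17,13)}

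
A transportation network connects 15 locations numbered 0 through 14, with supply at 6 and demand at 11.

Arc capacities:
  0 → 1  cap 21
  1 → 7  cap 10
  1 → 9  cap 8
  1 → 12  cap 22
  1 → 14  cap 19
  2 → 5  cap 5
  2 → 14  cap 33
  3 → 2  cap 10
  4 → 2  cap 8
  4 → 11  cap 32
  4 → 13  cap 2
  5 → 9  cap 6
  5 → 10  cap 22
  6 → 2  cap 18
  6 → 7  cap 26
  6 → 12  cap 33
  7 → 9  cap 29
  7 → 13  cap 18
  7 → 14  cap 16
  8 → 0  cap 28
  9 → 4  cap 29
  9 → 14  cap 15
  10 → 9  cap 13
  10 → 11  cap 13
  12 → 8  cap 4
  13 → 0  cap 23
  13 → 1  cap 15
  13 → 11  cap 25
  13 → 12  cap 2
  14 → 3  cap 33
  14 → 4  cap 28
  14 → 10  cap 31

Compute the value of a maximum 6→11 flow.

augment #1: 6→7→13→11 bottleneck 18, total now 18
augment #2: 6→2→5→10→11 bottleneck 5, total now 23
augment #3: 6→2→14→4→11 bottleneck 13, total now 36
augment #4: 6→7→9→4→11 bottleneck 8, total now 44
augment #5: 6→12→8→0→1→9→4→11 bottleneck 4, total now 48

Maximum flow value: 48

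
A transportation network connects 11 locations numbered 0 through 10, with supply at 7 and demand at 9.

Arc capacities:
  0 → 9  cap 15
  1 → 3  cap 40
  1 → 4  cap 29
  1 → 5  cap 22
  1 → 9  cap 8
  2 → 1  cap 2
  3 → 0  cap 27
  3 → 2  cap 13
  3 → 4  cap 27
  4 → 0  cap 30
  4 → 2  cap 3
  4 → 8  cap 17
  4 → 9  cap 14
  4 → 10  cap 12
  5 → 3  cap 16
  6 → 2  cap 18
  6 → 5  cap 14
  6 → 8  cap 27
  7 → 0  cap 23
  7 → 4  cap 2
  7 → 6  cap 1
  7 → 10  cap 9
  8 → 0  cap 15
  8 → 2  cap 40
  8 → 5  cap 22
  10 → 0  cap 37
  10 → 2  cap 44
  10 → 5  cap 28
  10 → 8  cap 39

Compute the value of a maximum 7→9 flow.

Maximum flow value: 27

augment #1: 7→0→9 bottleneck 15, total now 15
augment #2: 7→4→9 bottleneck 2, total now 17
augment #3: 7→6→2→1→9 bottleneck 1, total now 18
augment #4: 7→10→2→1→9 bottleneck 1, total now 19
augment #5: 7→10→5→3→4→9 bottleneck 8, total now 27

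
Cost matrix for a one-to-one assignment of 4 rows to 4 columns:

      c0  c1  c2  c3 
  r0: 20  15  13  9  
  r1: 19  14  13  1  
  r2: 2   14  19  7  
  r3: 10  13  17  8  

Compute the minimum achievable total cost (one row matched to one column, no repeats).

optimal assignment: row0→col2 (cost 13), row1→col3 (cost 1), row2→col0 (cost 2), row3→col1 (cost 13)
total = 13 + 1 + 2 + 13 = 29

Minimum assignment cost: 29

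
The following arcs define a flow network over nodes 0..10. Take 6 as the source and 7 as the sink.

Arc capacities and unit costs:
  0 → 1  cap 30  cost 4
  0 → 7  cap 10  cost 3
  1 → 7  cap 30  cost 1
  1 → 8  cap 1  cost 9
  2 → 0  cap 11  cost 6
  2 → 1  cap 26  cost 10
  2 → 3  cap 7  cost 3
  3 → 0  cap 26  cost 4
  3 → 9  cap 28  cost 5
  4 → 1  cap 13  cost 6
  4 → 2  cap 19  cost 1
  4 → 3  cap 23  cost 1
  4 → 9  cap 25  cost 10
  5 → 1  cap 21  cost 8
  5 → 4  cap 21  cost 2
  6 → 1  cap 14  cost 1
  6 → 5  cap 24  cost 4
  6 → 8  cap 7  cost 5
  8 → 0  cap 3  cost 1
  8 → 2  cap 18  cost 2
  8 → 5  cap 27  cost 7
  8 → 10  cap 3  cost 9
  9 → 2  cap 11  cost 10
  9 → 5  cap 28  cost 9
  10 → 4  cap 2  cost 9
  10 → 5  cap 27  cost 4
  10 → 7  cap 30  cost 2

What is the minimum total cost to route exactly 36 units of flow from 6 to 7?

shortest-cost path #1: 6→1→7 push 14 @ unit cost 2 (adds 28)
shortest-cost path #2: 6→8→0→7 push 3 @ unit cost 9 (adds 27)
shortest-cost path #3: 6→5→1→7 push 16 @ unit cost 13 (adds 208)
shortest-cost path #4: 6→5→4→3→0→7 push 3 @ unit cost 14 (adds 42)
total cost = 305

Minimum cost for 36 units: 305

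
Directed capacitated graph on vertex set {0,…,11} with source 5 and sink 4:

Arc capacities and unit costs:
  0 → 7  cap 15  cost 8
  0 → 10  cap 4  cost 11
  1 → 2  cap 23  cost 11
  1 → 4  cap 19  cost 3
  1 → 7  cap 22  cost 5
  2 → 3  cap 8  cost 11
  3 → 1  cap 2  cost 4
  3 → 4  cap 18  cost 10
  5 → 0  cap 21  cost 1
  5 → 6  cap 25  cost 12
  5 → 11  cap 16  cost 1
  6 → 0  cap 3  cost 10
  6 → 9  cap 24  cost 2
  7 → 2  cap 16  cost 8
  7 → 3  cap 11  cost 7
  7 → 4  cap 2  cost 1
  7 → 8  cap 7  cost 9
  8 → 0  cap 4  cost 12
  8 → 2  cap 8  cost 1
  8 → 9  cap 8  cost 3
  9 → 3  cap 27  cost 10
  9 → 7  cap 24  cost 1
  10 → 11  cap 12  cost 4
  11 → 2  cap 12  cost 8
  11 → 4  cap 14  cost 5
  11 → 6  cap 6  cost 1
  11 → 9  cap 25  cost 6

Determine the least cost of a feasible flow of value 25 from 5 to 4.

shortest-cost path #1: 5→11→4 push 14 @ unit cost 6 (adds 84)
shortest-cost path #2: 5→11→6→9→7→4 push 2 @ unit cost 6 (adds 12)
shortest-cost path #3: 5→0→7→3→1→4 push 2 @ unit cost 23 (adds 46)
shortest-cost path #4: 5→0→7→3→4 push 7 @ unit cost 26 (adds 182)
total cost = 324

Minimum cost for 25 units: 324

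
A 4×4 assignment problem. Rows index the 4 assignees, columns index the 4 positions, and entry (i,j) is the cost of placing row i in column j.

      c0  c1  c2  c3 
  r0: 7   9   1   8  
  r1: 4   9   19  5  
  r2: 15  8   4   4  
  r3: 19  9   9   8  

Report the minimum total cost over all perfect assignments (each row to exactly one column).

optimal assignment: row0→col2 (cost 1), row1→col0 (cost 4), row2→col3 (cost 4), row3→col1 (cost 9)
total = 1 + 4 + 4 + 9 = 18

Minimum assignment cost: 18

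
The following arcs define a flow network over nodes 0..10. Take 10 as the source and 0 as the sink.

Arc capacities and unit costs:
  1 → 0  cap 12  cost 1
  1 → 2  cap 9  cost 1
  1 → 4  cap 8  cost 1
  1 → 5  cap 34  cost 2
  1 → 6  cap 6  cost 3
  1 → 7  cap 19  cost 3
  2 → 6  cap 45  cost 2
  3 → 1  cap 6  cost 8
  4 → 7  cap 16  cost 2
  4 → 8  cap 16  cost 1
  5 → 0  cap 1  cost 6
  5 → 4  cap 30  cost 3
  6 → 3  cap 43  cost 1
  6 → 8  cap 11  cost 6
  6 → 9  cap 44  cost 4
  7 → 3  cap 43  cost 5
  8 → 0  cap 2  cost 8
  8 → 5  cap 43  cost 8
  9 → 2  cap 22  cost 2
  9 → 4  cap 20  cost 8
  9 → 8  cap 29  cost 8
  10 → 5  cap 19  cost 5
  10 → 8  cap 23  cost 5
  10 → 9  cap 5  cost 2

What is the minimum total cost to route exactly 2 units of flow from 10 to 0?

shortest-cost path #1: 10→5→0 push 1 @ unit cost 11 (adds 11)
shortest-cost path #2: 10→8→0 push 1 @ unit cost 13 (adds 13)
total cost = 24

Minimum cost for 2 units: 24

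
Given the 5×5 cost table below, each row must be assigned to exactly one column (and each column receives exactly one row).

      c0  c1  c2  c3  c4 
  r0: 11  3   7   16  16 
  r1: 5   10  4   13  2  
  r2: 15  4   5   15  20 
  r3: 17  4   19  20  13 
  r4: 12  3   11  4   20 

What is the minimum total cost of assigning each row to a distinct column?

optimal assignment: row0→col0 (cost 11), row1→col4 (cost 2), row2→col2 (cost 5), row3→col1 (cost 4), row4→col3 (cost 4)
total = 11 + 2 + 5 + 4 + 4 = 26

Minimum assignment cost: 26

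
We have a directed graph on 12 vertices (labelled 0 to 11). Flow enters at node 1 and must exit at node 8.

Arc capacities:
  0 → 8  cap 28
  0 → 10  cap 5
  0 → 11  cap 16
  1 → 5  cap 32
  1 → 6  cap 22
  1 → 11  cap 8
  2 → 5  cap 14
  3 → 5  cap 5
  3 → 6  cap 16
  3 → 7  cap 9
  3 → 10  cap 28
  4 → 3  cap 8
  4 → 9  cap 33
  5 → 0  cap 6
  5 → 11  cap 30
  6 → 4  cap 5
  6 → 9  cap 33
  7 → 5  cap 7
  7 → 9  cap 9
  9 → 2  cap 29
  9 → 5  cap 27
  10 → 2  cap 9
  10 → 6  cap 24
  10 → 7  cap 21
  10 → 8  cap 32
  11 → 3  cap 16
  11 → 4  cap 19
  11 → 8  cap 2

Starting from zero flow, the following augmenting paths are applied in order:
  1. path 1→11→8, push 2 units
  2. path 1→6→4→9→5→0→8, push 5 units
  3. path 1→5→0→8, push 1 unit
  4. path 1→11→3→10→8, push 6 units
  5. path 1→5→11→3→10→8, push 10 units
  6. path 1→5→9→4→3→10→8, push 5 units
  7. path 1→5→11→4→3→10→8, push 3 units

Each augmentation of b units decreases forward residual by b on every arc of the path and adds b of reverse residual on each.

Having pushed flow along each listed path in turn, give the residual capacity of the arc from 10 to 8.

after path 1 (1→11→8, push 2): res(10,8)=32
after path 2 (1→6→4→9→5→0→8, push 5): res(10,8)=32
after path 3 (1→5→0→8, push 1): res(10,8)=32
after path 4 (1→11→3→10→8, push 6): res(10,8)=26
after path 5 (1→5→11→3→10→8, push 10): res(10,8)=16
after path 6 (1→5→9→4→3→10→8, push 5): res(10,8)=11
after path 7 (1→5→11→4→3→10→8, push 3): res(10,8)=8

Residual capacity of (10,8): 8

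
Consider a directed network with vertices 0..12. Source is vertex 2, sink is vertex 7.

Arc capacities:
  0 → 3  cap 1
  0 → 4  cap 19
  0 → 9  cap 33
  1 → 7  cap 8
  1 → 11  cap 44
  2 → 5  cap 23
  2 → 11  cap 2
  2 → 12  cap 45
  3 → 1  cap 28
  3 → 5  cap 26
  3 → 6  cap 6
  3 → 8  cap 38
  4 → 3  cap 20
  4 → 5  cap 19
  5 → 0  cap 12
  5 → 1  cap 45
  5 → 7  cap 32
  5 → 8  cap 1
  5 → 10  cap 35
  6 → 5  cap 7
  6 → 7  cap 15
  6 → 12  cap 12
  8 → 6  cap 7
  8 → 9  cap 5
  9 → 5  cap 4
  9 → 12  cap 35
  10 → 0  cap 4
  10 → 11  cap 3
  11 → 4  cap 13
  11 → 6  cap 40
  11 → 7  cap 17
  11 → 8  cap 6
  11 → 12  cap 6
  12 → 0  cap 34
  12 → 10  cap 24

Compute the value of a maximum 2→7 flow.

augment #1: 2→5→7 bottleneck 23, total now 23
augment #2: 2→11→7 bottleneck 2, total now 25
augment #3: 2→12→10→11→7 bottleneck 3, total now 28
augment #4: 2→12→0→3→1→7 bottleneck 1, total now 29
augment #5: 2→12→0→4→5→7 bottleneck 9, total now 38
augment #6: 2→12→0→4→3→1→7 bottleneck 7, total now 45
augment #7: 2→12→0→4→3→6→7 bottleneck 3, total now 48
augment #8: 2→12→0→9→5→1→11→7 bottleneck 4, total now 52

Maximum flow value: 52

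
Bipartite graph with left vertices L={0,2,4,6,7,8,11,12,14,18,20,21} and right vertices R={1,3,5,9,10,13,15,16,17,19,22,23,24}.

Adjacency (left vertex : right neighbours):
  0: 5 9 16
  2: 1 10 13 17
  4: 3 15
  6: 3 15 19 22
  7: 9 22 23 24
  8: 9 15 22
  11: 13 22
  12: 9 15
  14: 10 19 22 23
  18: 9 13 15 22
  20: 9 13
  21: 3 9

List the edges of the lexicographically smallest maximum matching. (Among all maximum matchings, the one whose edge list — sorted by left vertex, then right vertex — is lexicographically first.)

Lex-smallest maximum matching: {(0,5), (2,1), (4,3), (6,19), (7,23), (8,9), (11,13), (12,15), (14,10), (18,22)}

|M| = 10 (so the lex-smallest maximum matching has 10 edges)
process left vertices in ascending order; for each, take the smallest-labelled available neighbour that still permits 10 edges overall, or leave it unmatched if none does
lex-smallest matching: {0-5, 2-1, 4-3, 6-19, 7-23, 8-9, 11-13, 12-15, 14-10, 18-22}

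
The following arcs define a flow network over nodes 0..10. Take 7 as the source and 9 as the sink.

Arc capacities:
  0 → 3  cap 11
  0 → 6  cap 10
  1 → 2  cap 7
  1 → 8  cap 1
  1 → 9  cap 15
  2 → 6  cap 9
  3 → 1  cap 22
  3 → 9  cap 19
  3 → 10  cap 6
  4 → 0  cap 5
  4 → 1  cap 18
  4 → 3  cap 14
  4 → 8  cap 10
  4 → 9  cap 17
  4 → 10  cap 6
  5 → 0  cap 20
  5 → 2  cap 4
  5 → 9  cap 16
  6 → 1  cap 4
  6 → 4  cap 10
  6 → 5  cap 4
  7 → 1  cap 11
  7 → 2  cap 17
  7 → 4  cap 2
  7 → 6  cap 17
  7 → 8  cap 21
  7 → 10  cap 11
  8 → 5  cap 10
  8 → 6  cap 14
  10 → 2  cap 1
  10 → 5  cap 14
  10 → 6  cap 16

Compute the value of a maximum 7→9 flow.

augment #1: 7→1→9 bottleneck 11, total now 11
augment #2: 7→4→9 bottleneck 2, total now 13
augment #3: 7→6→1→9 bottleneck 4, total now 17
augment #4: 7→6→4→9 bottleneck 10, total now 27
augment #5: 7→6→5→9 bottleneck 3, total now 30
augment #6: 7→8→5→9 bottleneck 10, total now 40
augment #7: 7→10→5→9 bottleneck 3, total now 43
augment #8: 7→10→5→0→3→9 bottleneck 8, total now 51
augment #9: 7→2→6→5→0→3→9 bottleneck 1, total now 52

Maximum flow value: 52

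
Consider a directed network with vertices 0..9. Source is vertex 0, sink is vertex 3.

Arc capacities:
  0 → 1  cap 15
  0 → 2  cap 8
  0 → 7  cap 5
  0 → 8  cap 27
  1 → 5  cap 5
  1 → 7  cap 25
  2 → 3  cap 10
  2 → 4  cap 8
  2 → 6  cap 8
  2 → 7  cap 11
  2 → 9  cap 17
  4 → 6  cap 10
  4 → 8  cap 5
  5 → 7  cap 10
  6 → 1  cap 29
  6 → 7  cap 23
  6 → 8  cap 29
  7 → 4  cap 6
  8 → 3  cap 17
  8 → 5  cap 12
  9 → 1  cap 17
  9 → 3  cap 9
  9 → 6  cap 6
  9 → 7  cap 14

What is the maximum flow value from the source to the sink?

augment #1: 0→2→3 bottleneck 8, total now 8
augment #2: 0→8→3 bottleneck 17, total now 25

Maximum flow value: 25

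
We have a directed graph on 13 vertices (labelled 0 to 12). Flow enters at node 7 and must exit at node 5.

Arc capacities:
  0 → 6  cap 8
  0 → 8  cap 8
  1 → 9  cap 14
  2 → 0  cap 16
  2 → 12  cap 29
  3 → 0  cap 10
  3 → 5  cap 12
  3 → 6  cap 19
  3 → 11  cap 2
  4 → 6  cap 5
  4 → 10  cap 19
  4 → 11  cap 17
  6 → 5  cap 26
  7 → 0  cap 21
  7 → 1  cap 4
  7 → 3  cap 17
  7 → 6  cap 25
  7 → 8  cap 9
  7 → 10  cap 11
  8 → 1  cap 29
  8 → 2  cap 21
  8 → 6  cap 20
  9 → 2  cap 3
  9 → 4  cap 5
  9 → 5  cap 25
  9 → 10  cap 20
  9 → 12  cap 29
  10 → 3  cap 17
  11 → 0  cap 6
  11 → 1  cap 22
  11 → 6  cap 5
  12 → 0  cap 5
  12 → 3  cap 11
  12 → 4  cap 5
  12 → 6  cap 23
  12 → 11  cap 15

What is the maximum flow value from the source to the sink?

augment #1: 7→3→5 bottleneck 12, total now 12
augment #2: 7→6→5 bottleneck 25, total now 37
augment #3: 7→0→6→5 bottleneck 1, total now 38
augment #4: 7→1→9→5 bottleneck 4, total now 42
augment #5: 7→8→1→9→5 bottleneck 9, total now 51
augment #6: 7→0→8→1→9→5 bottleneck 1, total now 52

Maximum flow value: 52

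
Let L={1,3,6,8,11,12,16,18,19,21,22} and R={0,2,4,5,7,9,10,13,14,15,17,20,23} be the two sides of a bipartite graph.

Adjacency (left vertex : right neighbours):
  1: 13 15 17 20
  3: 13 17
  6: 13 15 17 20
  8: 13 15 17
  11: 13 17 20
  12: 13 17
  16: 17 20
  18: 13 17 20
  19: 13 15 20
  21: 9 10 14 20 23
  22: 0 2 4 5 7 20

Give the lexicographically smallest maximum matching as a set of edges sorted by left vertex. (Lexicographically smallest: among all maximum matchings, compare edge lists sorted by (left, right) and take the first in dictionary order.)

Lex-smallest maximum matching: {(1,13), (3,17), (6,15), (11,20), (21,9), (22,0)}

|M| = 6 (so the lex-smallest maximum matching has 6 edges)
process left vertices in ascending order; for each, take the smallest-labelled available neighbour that still permits 6 edges overall, or leave it unmatched if none does
lex-smallest matching: {1-13, 3-17, 6-15, 11-20, 21-9, 22-0}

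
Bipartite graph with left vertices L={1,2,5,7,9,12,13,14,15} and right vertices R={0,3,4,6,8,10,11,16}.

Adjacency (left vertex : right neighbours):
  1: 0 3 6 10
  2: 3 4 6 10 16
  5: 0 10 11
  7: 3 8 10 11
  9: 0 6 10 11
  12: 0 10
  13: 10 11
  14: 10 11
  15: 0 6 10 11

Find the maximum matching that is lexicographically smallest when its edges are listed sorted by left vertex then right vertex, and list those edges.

Lex-smallest maximum matching: {(1,3), (2,4), (5,0), (7,8), (9,6), (12,10), (13,11)}

|M| = 7 (so the lex-smallest maximum matching has 7 edges)
process left vertices in ascending order; for each, take the smallest-labelled available neighbour that still permits 7 edges overall, or leave it unmatched if none does
lex-smallest matching: {1-3, 2-4, 5-0, 7-8, 9-6, 12-10, 13-11}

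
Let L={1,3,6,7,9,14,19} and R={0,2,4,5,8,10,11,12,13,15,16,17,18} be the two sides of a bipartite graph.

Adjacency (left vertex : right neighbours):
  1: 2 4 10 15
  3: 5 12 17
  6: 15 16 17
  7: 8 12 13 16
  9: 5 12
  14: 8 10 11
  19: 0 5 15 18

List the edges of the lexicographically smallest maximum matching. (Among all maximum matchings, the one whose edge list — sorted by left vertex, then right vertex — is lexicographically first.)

Lex-smallest maximum matching: {(1,2), (3,5), (6,15), (7,8), (9,12), (14,10), (19,0)}

|M| = 7 (so the lex-smallest maximum matching has 7 edges)
process left vertices in ascending order; for each, take the smallest-labelled available neighbour that still permits 7 edges overall, or leave it unmatched if none does
lex-smallest matching: {1-2, 3-5, 6-15, 7-8, 9-12, 14-10, 19-0}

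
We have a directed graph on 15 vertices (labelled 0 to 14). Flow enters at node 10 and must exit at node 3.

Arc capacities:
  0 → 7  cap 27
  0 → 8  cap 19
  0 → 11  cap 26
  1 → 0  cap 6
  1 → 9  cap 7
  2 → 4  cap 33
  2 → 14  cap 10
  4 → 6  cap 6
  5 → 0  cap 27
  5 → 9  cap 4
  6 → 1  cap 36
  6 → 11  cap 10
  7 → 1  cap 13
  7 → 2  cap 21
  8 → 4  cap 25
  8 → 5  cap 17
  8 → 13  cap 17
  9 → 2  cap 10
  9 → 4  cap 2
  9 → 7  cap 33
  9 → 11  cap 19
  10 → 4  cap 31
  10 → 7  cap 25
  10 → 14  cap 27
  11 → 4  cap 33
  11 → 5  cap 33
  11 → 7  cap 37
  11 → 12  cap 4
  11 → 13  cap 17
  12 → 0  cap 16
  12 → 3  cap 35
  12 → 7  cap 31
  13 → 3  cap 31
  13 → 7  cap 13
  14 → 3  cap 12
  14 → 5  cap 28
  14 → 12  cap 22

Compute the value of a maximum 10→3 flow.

Maximum flow value: 56

augment #1: 10→14→3 bottleneck 12, total now 12
augment #2: 10→14→12→3 bottleneck 15, total now 27
augment #3: 10→4→6→11→12→3 bottleneck 4, total now 31
augment #4: 10→4→6→11→13→3 bottleneck 2, total now 33
augment #5: 10→7→2→14→12→3 bottleneck 7, total now 40
augment #6: 10→7→1→0→8→13→3 bottleneck 6, total now 46
augment #7: 10→7→1→9→11→13→3 bottleneck 7, total now 53
augment #8: 10→7→2→14→5→0→8→13→3 bottleneck 3, total now 56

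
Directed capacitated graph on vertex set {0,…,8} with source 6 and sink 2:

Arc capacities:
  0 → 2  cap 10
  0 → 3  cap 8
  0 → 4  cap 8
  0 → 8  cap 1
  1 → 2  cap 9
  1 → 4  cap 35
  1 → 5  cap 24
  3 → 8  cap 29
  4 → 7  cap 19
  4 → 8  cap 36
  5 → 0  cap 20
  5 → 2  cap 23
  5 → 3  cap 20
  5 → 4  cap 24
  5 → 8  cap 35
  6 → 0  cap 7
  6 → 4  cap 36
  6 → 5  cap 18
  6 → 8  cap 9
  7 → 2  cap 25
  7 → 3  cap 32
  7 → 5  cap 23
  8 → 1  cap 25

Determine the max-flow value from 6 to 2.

augment #1: 6→0→2 bottleneck 7, total now 7
augment #2: 6→5→2 bottleneck 18, total now 25
augment #3: 6→4→7→2 bottleneck 19, total now 44
augment #4: 6→8→1→2 bottleneck 9, total now 53
augment #5: 6→4→8→1→5→2 bottleneck 5, total now 58
augment #6: 6→4→8→1→5→0→2 bottleneck 3, total now 61

Maximum flow value: 61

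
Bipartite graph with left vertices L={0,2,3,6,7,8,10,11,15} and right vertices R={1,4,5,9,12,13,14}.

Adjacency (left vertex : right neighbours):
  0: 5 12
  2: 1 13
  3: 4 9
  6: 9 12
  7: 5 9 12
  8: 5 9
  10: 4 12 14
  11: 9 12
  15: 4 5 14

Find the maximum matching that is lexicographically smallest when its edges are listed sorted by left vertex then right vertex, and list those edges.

|M| = 6 (so the lex-smallest maximum matching has 6 edges)
process left vertices in ascending order; for each, take the smallest-labelled available neighbour that still permits 6 edges overall, or leave it unmatched if none does
lex-smallest matching: {0-5, 2-1, 3-4, 6-9, 7-12, 10-14}

Lex-smallest maximum matching: {(0,5), (2,1), (3,4), (6,9), (7,12), (10,14)}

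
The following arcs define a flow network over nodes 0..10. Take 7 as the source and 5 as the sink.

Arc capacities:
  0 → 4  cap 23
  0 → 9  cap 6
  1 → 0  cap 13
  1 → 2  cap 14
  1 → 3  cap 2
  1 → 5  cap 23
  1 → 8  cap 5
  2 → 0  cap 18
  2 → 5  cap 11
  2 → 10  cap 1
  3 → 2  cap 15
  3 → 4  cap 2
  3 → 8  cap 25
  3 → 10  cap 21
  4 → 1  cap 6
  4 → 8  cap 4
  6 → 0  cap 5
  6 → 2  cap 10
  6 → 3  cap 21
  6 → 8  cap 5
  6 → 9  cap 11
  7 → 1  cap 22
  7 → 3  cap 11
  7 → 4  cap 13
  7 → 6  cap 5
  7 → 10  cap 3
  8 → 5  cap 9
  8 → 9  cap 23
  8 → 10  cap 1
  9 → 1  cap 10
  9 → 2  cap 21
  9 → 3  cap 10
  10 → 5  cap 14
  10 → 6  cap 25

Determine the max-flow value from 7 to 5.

augment #1: 7→1→5 bottleneck 22, total now 22
augment #2: 7→10→5 bottleneck 3, total now 25
augment #3: 7→3→2→5 bottleneck 11, total now 36
augment #4: 7→4→1→5 bottleneck 1, total now 37
augment #5: 7→4→8→5 bottleneck 4, total now 41
augment #6: 7→6→8→5 bottleneck 5, total now 46
augment #7: 7→4→1→2→10→5 bottleneck 1, total now 47
augment #8: 7→4→1→3→10→5 bottleneck 2, total now 49
augment #9: 7→4→1→8→10→5 bottleneck 1, total now 50
augment #10: 7→4→1→2→3→10→5 bottleneck 1, total now 51

Maximum flow value: 51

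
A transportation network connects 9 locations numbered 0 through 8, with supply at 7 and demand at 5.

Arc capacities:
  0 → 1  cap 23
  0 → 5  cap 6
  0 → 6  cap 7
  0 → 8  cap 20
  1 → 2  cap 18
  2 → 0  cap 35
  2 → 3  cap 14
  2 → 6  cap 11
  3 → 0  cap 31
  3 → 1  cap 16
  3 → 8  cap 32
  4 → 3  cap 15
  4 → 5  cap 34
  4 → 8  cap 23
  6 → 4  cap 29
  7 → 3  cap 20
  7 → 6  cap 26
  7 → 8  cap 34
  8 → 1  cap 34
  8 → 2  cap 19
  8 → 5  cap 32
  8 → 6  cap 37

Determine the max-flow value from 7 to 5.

augment #1: 7→8→5 bottleneck 32, total now 32
augment #2: 7→3→0→5 bottleneck 6, total now 38
augment #3: 7→6→4→5 bottleneck 26, total now 64
augment #4: 7→8→6→4→5 bottleneck 2, total now 66
augment #5: 7→3→0→6→4→5 bottleneck 1, total now 67

Maximum flow value: 67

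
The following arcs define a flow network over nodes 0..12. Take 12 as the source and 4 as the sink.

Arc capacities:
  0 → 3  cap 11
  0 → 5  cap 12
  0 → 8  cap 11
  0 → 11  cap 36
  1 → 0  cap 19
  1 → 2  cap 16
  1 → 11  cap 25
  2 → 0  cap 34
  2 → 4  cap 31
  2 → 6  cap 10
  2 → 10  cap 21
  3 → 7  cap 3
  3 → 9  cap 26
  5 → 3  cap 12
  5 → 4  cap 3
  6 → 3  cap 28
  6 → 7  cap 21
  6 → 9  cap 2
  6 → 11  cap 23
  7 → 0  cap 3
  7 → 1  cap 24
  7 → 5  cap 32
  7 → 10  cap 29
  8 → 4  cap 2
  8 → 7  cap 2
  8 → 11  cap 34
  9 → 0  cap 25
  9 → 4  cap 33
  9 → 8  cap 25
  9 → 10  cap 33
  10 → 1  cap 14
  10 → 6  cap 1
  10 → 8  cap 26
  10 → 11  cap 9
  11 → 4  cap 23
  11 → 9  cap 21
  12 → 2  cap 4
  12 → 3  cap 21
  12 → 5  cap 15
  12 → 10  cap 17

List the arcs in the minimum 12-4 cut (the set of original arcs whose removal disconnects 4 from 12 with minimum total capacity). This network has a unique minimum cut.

augment #1: 12→2→4 push 4
augment #2: 12→5→4 push 3
augment #3: 12→3→9→4 push 21
augment #4: 12→10→8→4 push 2
augment #5: 12→10→11→4 push 9
augment #6: 12→5→3→9→4 push 5
augment #7: 12→10→1→2→4 push 6
augment #8: 12→5→3→7→0→11→4 push 3
max flow = 53; residual-reachable set from 12 gives S-side
cut edges (S→T): {(3,7), (3,9), (5,4), (12,2), (12,10)} total cap 53

Min-cut arcs: {(3,7), (3,9), (5,4), (12,2), (12,10)} (total capacity 53)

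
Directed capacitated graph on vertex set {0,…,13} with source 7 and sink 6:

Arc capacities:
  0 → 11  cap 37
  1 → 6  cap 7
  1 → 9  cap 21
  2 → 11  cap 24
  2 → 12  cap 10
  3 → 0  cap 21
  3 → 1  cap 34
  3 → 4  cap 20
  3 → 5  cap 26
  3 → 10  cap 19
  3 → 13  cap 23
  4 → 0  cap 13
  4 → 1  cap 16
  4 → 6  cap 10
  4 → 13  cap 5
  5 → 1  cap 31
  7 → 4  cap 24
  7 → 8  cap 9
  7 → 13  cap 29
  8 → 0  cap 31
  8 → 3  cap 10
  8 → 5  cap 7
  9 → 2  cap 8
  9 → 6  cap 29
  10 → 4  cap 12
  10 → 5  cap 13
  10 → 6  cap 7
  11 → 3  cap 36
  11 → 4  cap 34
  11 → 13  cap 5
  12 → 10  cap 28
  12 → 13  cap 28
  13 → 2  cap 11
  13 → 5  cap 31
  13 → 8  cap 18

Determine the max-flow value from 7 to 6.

augment #1: 7→4→6 bottleneck 10, total now 10
augment #2: 7→4→1→6 bottleneck 7, total now 17
augment #3: 7→4→1→9→6 bottleneck 7, total now 24
augment #4: 7→8→3→10→6 bottleneck 7, total now 31
augment #5: 7→8→3→1→9→6 bottleneck 2, total now 33
augment #6: 7→13→5→1→9→6 bottleneck 12, total now 45

Maximum flow value: 45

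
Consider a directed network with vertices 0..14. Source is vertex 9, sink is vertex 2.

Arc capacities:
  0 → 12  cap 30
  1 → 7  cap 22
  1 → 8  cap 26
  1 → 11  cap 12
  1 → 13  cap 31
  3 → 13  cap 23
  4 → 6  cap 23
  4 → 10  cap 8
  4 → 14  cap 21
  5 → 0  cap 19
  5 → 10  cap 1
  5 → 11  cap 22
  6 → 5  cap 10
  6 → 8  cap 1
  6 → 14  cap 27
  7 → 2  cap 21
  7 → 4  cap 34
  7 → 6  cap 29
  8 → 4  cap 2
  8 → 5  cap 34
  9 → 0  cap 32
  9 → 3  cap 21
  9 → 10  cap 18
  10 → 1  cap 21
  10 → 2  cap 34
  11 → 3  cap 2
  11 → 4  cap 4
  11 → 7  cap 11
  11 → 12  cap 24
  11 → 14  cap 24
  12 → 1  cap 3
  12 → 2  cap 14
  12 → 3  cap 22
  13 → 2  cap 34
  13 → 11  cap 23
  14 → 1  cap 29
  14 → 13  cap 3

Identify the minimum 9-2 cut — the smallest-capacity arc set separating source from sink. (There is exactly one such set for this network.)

augment #1: 9→10→2 push 18
augment #2: 9→0→12→2 push 14
augment #3: 9→3→13→2 push 21
augment #4: 9→0→12→1→7→2 push 3
augment #5: 9→0→12→3→13→2 push 2
max flow = 58; residual-reachable set from 9 gives S-side
cut edges (S→T): {(3,13), (9,10), (12,1), (12,2)} total cap 58

Min-cut arcs: {(3,13), (9,10), (12,1), (12,2)} (total capacity 58)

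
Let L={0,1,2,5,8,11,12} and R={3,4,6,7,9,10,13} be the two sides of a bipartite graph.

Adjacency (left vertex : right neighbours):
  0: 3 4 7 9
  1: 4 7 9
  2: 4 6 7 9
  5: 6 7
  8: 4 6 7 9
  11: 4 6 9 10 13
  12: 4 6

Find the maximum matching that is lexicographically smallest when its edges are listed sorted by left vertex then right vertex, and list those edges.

|M| = 6 (so the lex-smallest maximum matching has 6 edges)
process left vertices in ascending order; for each, take the smallest-labelled available neighbour that still permits 6 edges overall, or leave it unmatched if none does
lex-smallest matching: {0-3, 1-4, 2-6, 5-7, 8-9, 11-10}

Lex-smallest maximum matching: {(0,3), (1,4), (2,6), (5,7), (8,9), (11,10)}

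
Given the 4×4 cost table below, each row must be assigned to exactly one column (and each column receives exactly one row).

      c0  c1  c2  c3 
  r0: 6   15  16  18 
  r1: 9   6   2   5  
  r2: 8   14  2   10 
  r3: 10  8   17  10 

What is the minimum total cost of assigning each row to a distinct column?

optimal assignment: row0→col0 (cost 6), row1→col3 (cost 5), row2→col2 (cost 2), row3→col1 (cost 8)
total = 6 + 5 + 2 + 8 = 21

Minimum assignment cost: 21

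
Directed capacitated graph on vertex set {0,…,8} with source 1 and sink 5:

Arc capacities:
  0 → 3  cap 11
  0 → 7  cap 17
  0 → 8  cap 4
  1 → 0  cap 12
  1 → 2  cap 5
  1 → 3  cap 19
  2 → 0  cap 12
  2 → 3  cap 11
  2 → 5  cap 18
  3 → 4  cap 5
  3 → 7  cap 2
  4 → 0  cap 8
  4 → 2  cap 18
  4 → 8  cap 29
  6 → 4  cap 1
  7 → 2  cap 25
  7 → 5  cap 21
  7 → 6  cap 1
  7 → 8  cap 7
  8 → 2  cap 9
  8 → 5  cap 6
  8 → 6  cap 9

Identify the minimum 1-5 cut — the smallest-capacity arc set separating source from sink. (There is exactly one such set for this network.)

augment #1: 1→2→5 push 5
augment #2: 1→0→7→5 push 12
augment #3: 1→3→7→5 push 2
augment #4: 1→3→4→2→5 push 5
max flow = 24; residual-reachable set from 1 gives S-side
cut edges (S→T): {(1,0), (1,2), (3,4), (3,7)} total cap 24

Min-cut arcs: {(1,0), (1,2), (3,4), (3,7)} (total capacity 24)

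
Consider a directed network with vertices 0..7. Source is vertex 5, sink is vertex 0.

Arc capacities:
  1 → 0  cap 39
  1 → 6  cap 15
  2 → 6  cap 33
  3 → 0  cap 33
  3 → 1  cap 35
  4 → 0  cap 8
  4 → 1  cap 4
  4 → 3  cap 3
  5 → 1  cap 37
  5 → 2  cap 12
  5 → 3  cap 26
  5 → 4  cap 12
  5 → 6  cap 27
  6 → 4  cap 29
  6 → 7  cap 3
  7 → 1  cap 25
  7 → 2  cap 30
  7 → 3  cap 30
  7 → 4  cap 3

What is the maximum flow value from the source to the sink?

augment #1: 5→1→0 bottleneck 37, total now 37
augment #2: 5→3→0 bottleneck 26, total now 63
augment #3: 5→4→0 bottleneck 8, total now 71
augment #4: 5→4→1→0 bottleneck 2, total now 73
augment #5: 5→4→3→0 bottleneck 2, total now 75
augment #6: 5→6→4→3→0 bottleneck 1, total now 76
augment #7: 5→6→7→3→0 bottleneck 3, total now 79

Maximum flow value: 79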